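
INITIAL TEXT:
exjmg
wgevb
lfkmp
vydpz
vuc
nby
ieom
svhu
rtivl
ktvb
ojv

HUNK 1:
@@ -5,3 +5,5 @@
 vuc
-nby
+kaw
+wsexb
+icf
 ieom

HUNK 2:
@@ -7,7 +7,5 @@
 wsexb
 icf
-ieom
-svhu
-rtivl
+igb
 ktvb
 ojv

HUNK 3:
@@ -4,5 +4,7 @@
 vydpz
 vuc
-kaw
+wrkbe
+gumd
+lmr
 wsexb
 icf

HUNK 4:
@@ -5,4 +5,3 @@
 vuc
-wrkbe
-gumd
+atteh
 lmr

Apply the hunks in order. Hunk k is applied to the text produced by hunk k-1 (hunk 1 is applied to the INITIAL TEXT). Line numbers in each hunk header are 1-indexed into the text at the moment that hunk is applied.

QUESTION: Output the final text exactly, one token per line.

Answer: exjmg
wgevb
lfkmp
vydpz
vuc
atteh
lmr
wsexb
icf
igb
ktvb
ojv

Derivation:
Hunk 1: at line 5 remove [nby] add [kaw,wsexb,icf] -> 13 lines: exjmg wgevb lfkmp vydpz vuc kaw wsexb icf ieom svhu rtivl ktvb ojv
Hunk 2: at line 7 remove [ieom,svhu,rtivl] add [igb] -> 11 lines: exjmg wgevb lfkmp vydpz vuc kaw wsexb icf igb ktvb ojv
Hunk 3: at line 4 remove [kaw] add [wrkbe,gumd,lmr] -> 13 lines: exjmg wgevb lfkmp vydpz vuc wrkbe gumd lmr wsexb icf igb ktvb ojv
Hunk 4: at line 5 remove [wrkbe,gumd] add [atteh] -> 12 lines: exjmg wgevb lfkmp vydpz vuc atteh lmr wsexb icf igb ktvb ojv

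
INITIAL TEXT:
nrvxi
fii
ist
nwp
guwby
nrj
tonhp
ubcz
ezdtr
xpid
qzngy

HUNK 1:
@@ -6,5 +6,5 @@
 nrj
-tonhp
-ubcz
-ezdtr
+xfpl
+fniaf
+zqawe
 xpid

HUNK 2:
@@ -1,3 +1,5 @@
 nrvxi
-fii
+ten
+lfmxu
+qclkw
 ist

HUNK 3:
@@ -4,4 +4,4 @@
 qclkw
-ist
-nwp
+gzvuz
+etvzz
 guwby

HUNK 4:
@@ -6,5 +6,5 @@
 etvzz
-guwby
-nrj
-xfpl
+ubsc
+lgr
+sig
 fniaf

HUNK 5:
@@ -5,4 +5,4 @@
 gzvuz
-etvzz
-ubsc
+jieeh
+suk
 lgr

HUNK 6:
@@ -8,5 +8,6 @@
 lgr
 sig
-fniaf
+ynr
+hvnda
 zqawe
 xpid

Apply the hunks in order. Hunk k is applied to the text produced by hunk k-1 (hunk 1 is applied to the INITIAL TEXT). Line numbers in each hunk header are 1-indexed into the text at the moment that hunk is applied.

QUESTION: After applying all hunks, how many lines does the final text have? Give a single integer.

Answer: 14

Derivation:
Hunk 1: at line 6 remove [tonhp,ubcz,ezdtr] add [xfpl,fniaf,zqawe] -> 11 lines: nrvxi fii ist nwp guwby nrj xfpl fniaf zqawe xpid qzngy
Hunk 2: at line 1 remove [fii] add [ten,lfmxu,qclkw] -> 13 lines: nrvxi ten lfmxu qclkw ist nwp guwby nrj xfpl fniaf zqawe xpid qzngy
Hunk 3: at line 4 remove [ist,nwp] add [gzvuz,etvzz] -> 13 lines: nrvxi ten lfmxu qclkw gzvuz etvzz guwby nrj xfpl fniaf zqawe xpid qzngy
Hunk 4: at line 6 remove [guwby,nrj,xfpl] add [ubsc,lgr,sig] -> 13 lines: nrvxi ten lfmxu qclkw gzvuz etvzz ubsc lgr sig fniaf zqawe xpid qzngy
Hunk 5: at line 5 remove [etvzz,ubsc] add [jieeh,suk] -> 13 lines: nrvxi ten lfmxu qclkw gzvuz jieeh suk lgr sig fniaf zqawe xpid qzngy
Hunk 6: at line 8 remove [fniaf] add [ynr,hvnda] -> 14 lines: nrvxi ten lfmxu qclkw gzvuz jieeh suk lgr sig ynr hvnda zqawe xpid qzngy
Final line count: 14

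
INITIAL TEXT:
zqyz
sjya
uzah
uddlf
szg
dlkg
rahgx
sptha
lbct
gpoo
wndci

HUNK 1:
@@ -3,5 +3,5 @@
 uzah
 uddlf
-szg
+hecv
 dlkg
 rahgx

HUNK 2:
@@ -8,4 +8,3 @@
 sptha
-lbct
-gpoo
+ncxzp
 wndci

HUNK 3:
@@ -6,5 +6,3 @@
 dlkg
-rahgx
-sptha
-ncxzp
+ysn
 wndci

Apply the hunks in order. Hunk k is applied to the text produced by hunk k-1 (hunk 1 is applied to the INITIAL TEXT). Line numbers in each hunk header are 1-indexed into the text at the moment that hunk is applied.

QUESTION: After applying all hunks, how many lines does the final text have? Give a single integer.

Answer: 8

Derivation:
Hunk 1: at line 3 remove [szg] add [hecv] -> 11 lines: zqyz sjya uzah uddlf hecv dlkg rahgx sptha lbct gpoo wndci
Hunk 2: at line 8 remove [lbct,gpoo] add [ncxzp] -> 10 lines: zqyz sjya uzah uddlf hecv dlkg rahgx sptha ncxzp wndci
Hunk 3: at line 6 remove [rahgx,sptha,ncxzp] add [ysn] -> 8 lines: zqyz sjya uzah uddlf hecv dlkg ysn wndci
Final line count: 8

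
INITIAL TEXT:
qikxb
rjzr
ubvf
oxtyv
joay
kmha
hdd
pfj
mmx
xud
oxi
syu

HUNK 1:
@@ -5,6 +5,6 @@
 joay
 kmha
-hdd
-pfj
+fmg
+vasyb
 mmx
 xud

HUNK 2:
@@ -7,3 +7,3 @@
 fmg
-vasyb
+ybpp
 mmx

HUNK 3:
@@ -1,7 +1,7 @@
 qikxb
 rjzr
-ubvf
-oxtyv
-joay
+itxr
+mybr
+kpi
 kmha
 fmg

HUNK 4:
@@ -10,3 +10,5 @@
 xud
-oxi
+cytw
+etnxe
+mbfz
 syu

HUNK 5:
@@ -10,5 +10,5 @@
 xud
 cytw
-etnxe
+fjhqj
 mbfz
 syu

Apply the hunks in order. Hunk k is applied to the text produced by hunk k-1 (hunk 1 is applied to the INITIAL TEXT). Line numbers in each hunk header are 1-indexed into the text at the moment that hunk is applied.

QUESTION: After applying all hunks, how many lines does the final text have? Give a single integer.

Hunk 1: at line 5 remove [hdd,pfj] add [fmg,vasyb] -> 12 lines: qikxb rjzr ubvf oxtyv joay kmha fmg vasyb mmx xud oxi syu
Hunk 2: at line 7 remove [vasyb] add [ybpp] -> 12 lines: qikxb rjzr ubvf oxtyv joay kmha fmg ybpp mmx xud oxi syu
Hunk 3: at line 1 remove [ubvf,oxtyv,joay] add [itxr,mybr,kpi] -> 12 lines: qikxb rjzr itxr mybr kpi kmha fmg ybpp mmx xud oxi syu
Hunk 4: at line 10 remove [oxi] add [cytw,etnxe,mbfz] -> 14 lines: qikxb rjzr itxr mybr kpi kmha fmg ybpp mmx xud cytw etnxe mbfz syu
Hunk 5: at line 10 remove [etnxe] add [fjhqj] -> 14 lines: qikxb rjzr itxr mybr kpi kmha fmg ybpp mmx xud cytw fjhqj mbfz syu
Final line count: 14

Answer: 14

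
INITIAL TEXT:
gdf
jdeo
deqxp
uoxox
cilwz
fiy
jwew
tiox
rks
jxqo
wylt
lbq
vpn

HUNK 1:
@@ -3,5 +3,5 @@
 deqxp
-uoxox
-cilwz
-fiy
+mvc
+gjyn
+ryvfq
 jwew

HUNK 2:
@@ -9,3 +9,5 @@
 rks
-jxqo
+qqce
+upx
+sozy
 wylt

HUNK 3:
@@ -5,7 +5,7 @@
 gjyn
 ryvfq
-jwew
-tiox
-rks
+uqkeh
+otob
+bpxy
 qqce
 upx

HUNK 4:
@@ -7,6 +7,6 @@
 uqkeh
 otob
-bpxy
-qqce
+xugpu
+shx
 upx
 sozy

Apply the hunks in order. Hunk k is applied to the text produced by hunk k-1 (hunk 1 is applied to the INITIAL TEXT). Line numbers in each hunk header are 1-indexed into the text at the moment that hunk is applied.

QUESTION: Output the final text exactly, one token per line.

Hunk 1: at line 3 remove [uoxox,cilwz,fiy] add [mvc,gjyn,ryvfq] -> 13 lines: gdf jdeo deqxp mvc gjyn ryvfq jwew tiox rks jxqo wylt lbq vpn
Hunk 2: at line 9 remove [jxqo] add [qqce,upx,sozy] -> 15 lines: gdf jdeo deqxp mvc gjyn ryvfq jwew tiox rks qqce upx sozy wylt lbq vpn
Hunk 3: at line 5 remove [jwew,tiox,rks] add [uqkeh,otob,bpxy] -> 15 lines: gdf jdeo deqxp mvc gjyn ryvfq uqkeh otob bpxy qqce upx sozy wylt lbq vpn
Hunk 4: at line 7 remove [bpxy,qqce] add [xugpu,shx] -> 15 lines: gdf jdeo deqxp mvc gjyn ryvfq uqkeh otob xugpu shx upx sozy wylt lbq vpn

Answer: gdf
jdeo
deqxp
mvc
gjyn
ryvfq
uqkeh
otob
xugpu
shx
upx
sozy
wylt
lbq
vpn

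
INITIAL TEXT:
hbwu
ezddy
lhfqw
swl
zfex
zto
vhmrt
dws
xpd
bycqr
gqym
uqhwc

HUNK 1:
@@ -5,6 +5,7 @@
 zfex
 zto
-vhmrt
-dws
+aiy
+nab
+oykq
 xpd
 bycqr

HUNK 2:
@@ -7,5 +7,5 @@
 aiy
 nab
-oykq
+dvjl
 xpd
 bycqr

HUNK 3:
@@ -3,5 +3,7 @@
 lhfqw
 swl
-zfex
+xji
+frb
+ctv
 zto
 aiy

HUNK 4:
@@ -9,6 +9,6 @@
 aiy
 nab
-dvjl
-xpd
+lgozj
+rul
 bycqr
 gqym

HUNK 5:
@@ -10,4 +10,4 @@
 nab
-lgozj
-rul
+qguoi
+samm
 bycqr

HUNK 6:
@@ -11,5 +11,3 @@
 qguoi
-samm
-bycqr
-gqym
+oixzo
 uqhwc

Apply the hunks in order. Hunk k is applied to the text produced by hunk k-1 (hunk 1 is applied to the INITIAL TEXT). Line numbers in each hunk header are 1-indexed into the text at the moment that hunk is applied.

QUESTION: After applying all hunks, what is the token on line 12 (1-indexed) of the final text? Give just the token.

Hunk 1: at line 5 remove [vhmrt,dws] add [aiy,nab,oykq] -> 13 lines: hbwu ezddy lhfqw swl zfex zto aiy nab oykq xpd bycqr gqym uqhwc
Hunk 2: at line 7 remove [oykq] add [dvjl] -> 13 lines: hbwu ezddy lhfqw swl zfex zto aiy nab dvjl xpd bycqr gqym uqhwc
Hunk 3: at line 3 remove [zfex] add [xji,frb,ctv] -> 15 lines: hbwu ezddy lhfqw swl xji frb ctv zto aiy nab dvjl xpd bycqr gqym uqhwc
Hunk 4: at line 9 remove [dvjl,xpd] add [lgozj,rul] -> 15 lines: hbwu ezddy lhfqw swl xji frb ctv zto aiy nab lgozj rul bycqr gqym uqhwc
Hunk 5: at line 10 remove [lgozj,rul] add [qguoi,samm] -> 15 lines: hbwu ezddy lhfqw swl xji frb ctv zto aiy nab qguoi samm bycqr gqym uqhwc
Hunk 6: at line 11 remove [samm,bycqr,gqym] add [oixzo] -> 13 lines: hbwu ezddy lhfqw swl xji frb ctv zto aiy nab qguoi oixzo uqhwc
Final line 12: oixzo

Answer: oixzo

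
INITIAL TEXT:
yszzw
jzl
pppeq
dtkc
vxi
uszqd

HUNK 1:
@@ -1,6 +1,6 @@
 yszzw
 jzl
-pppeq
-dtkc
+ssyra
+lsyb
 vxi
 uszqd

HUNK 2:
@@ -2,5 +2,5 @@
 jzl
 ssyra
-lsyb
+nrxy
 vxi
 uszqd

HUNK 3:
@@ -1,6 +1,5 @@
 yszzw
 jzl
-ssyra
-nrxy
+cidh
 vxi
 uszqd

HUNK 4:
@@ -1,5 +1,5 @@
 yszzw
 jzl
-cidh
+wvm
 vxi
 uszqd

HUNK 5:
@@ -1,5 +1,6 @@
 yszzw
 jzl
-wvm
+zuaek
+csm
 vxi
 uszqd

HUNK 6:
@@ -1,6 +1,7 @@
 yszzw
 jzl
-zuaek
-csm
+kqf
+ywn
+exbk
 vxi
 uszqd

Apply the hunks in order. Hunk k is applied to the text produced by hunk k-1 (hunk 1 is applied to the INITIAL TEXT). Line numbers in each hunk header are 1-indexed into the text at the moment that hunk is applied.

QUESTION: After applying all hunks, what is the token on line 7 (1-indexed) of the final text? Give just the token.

Hunk 1: at line 1 remove [pppeq,dtkc] add [ssyra,lsyb] -> 6 lines: yszzw jzl ssyra lsyb vxi uszqd
Hunk 2: at line 2 remove [lsyb] add [nrxy] -> 6 lines: yszzw jzl ssyra nrxy vxi uszqd
Hunk 3: at line 1 remove [ssyra,nrxy] add [cidh] -> 5 lines: yszzw jzl cidh vxi uszqd
Hunk 4: at line 1 remove [cidh] add [wvm] -> 5 lines: yszzw jzl wvm vxi uszqd
Hunk 5: at line 1 remove [wvm] add [zuaek,csm] -> 6 lines: yszzw jzl zuaek csm vxi uszqd
Hunk 6: at line 1 remove [zuaek,csm] add [kqf,ywn,exbk] -> 7 lines: yszzw jzl kqf ywn exbk vxi uszqd
Final line 7: uszqd

Answer: uszqd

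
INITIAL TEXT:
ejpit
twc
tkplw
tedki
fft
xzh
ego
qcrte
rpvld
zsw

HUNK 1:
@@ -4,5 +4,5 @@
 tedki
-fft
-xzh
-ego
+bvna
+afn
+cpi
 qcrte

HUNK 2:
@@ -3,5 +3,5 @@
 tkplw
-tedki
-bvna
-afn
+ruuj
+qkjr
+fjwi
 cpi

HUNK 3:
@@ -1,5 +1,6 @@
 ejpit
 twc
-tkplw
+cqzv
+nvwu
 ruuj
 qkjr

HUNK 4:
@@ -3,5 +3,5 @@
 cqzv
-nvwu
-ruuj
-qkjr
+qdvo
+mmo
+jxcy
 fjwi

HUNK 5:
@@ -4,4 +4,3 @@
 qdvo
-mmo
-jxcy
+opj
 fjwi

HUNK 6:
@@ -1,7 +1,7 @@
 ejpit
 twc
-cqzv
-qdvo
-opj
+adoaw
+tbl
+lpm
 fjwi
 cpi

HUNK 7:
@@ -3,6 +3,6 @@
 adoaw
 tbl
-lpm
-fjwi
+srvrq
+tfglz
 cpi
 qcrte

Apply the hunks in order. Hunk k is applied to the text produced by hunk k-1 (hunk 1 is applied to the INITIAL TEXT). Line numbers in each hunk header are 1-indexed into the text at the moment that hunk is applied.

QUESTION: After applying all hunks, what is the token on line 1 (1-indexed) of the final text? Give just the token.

Hunk 1: at line 4 remove [fft,xzh,ego] add [bvna,afn,cpi] -> 10 lines: ejpit twc tkplw tedki bvna afn cpi qcrte rpvld zsw
Hunk 2: at line 3 remove [tedki,bvna,afn] add [ruuj,qkjr,fjwi] -> 10 lines: ejpit twc tkplw ruuj qkjr fjwi cpi qcrte rpvld zsw
Hunk 3: at line 1 remove [tkplw] add [cqzv,nvwu] -> 11 lines: ejpit twc cqzv nvwu ruuj qkjr fjwi cpi qcrte rpvld zsw
Hunk 4: at line 3 remove [nvwu,ruuj,qkjr] add [qdvo,mmo,jxcy] -> 11 lines: ejpit twc cqzv qdvo mmo jxcy fjwi cpi qcrte rpvld zsw
Hunk 5: at line 4 remove [mmo,jxcy] add [opj] -> 10 lines: ejpit twc cqzv qdvo opj fjwi cpi qcrte rpvld zsw
Hunk 6: at line 1 remove [cqzv,qdvo,opj] add [adoaw,tbl,lpm] -> 10 lines: ejpit twc adoaw tbl lpm fjwi cpi qcrte rpvld zsw
Hunk 7: at line 3 remove [lpm,fjwi] add [srvrq,tfglz] -> 10 lines: ejpit twc adoaw tbl srvrq tfglz cpi qcrte rpvld zsw
Final line 1: ejpit

Answer: ejpit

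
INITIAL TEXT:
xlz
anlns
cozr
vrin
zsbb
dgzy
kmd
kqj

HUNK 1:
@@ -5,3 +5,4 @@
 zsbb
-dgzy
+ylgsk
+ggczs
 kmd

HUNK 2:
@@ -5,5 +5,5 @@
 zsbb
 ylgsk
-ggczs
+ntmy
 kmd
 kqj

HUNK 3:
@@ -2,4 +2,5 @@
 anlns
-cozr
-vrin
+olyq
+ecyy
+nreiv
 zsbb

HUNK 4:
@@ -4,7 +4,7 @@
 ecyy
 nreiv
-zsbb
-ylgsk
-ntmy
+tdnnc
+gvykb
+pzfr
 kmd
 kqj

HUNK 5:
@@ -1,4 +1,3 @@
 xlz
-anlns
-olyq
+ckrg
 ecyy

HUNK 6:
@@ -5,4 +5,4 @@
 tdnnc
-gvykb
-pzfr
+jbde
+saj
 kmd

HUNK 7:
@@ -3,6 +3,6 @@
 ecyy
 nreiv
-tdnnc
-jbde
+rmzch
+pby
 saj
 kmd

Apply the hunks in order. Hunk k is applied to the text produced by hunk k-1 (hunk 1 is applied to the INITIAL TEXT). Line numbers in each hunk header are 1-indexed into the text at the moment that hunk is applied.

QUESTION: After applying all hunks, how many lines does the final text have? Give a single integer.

Hunk 1: at line 5 remove [dgzy] add [ylgsk,ggczs] -> 9 lines: xlz anlns cozr vrin zsbb ylgsk ggczs kmd kqj
Hunk 2: at line 5 remove [ggczs] add [ntmy] -> 9 lines: xlz anlns cozr vrin zsbb ylgsk ntmy kmd kqj
Hunk 3: at line 2 remove [cozr,vrin] add [olyq,ecyy,nreiv] -> 10 lines: xlz anlns olyq ecyy nreiv zsbb ylgsk ntmy kmd kqj
Hunk 4: at line 4 remove [zsbb,ylgsk,ntmy] add [tdnnc,gvykb,pzfr] -> 10 lines: xlz anlns olyq ecyy nreiv tdnnc gvykb pzfr kmd kqj
Hunk 5: at line 1 remove [anlns,olyq] add [ckrg] -> 9 lines: xlz ckrg ecyy nreiv tdnnc gvykb pzfr kmd kqj
Hunk 6: at line 5 remove [gvykb,pzfr] add [jbde,saj] -> 9 lines: xlz ckrg ecyy nreiv tdnnc jbde saj kmd kqj
Hunk 7: at line 3 remove [tdnnc,jbde] add [rmzch,pby] -> 9 lines: xlz ckrg ecyy nreiv rmzch pby saj kmd kqj
Final line count: 9

Answer: 9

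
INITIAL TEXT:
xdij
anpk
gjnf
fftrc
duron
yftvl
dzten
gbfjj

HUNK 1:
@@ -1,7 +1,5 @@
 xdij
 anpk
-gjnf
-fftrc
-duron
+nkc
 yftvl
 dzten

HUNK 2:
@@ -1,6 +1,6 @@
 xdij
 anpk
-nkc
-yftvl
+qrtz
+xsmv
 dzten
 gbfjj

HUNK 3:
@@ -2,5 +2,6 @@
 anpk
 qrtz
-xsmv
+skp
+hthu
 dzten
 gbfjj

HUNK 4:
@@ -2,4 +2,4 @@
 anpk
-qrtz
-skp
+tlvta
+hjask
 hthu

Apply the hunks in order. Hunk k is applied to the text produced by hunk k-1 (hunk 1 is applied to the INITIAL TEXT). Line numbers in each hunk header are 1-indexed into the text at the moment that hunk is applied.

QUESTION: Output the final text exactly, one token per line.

Hunk 1: at line 1 remove [gjnf,fftrc,duron] add [nkc] -> 6 lines: xdij anpk nkc yftvl dzten gbfjj
Hunk 2: at line 1 remove [nkc,yftvl] add [qrtz,xsmv] -> 6 lines: xdij anpk qrtz xsmv dzten gbfjj
Hunk 3: at line 2 remove [xsmv] add [skp,hthu] -> 7 lines: xdij anpk qrtz skp hthu dzten gbfjj
Hunk 4: at line 2 remove [qrtz,skp] add [tlvta,hjask] -> 7 lines: xdij anpk tlvta hjask hthu dzten gbfjj

Answer: xdij
anpk
tlvta
hjask
hthu
dzten
gbfjj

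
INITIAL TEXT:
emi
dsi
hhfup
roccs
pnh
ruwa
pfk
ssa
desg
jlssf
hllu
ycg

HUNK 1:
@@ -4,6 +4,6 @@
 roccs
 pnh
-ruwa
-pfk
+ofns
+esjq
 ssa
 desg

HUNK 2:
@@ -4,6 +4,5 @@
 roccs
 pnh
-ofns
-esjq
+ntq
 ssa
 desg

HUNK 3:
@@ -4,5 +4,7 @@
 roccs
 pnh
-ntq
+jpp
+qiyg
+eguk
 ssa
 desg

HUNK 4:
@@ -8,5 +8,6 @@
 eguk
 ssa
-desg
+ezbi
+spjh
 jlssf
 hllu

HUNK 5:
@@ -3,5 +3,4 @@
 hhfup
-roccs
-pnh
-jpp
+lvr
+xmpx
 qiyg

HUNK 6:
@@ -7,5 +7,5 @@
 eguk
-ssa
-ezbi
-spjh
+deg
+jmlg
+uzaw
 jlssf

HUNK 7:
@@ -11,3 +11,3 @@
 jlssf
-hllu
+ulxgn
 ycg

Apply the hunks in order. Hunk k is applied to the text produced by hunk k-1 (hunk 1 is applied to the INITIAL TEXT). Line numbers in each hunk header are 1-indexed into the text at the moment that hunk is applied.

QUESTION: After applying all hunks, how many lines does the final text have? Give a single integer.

Answer: 13

Derivation:
Hunk 1: at line 4 remove [ruwa,pfk] add [ofns,esjq] -> 12 lines: emi dsi hhfup roccs pnh ofns esjq ssa desg jlssf hllu ycg
Hunk 2: at line 4 remove [ofns,esjq] add [ntq] -> 11 lines: emi dsi hhfup roccs pnh ntq ssa desg jlssf hllu ycg
Hunk 3: at line 4 remove [ntq] add [jpp,qiyg,eguk] -> 13 lines: emi dsi hhfup roccs pnh jpp qiyg eguk ssa desg jlssf hllu ycg
Hunk 4: at line 8 remove [desg] add [ezbi,spjh] -> 14 lines: emi dsi hhfup roccs pnh jpp qiyg eguk ssa ezbi spjh jlssf hllu ycg
Hunk 5: at line 3 remove [roccs,pnh,jpp] add [lvr,xmpx] -> 13 lines: emi dsi hhfup lvr xmpx qiyg eguk ssa ezbi spjh jlssf hllu ycg
Hunk 6: at line 7 remove [ssa,ezbi,spjh] add [deg,jmlg,uzaw] -> 13 lines: emi dsi hhfup lvr xmpx qiyg eguk deg jmlg uzaw jlssf hllu ycg
Hunk 7: at line 11 remove [hllu] add [ulxgn] -> 13 lines: emi dsi hhfup lvr xmpx qiyg eguk deg jmlg uzaw jlssf ulxgn ycg
Final line count: 13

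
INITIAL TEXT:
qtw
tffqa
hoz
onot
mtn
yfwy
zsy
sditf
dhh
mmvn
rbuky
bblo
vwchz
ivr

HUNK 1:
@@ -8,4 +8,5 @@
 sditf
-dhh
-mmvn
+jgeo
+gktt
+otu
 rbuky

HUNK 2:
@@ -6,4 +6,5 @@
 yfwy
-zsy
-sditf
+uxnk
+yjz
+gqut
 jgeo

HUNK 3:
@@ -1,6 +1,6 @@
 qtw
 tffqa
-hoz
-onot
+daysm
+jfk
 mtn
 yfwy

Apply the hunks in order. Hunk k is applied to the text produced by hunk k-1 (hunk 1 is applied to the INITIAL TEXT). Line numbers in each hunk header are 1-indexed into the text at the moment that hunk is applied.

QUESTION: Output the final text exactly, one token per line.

Answer: qtw
tffqa
daysm
jfk
mtn
yfwy
uxnk
yjz
gqut
jgeo
gktt
otu
rbuky
bblo
vwchz
ivr

Derivation:
Hunk 1: at line 8 remove [dhh,mmvn] add [jgeo,gktt,otu] -> 15 lines: qtw tffqa hoz onot mtn yfwy zsy sditf jgeo gktt otu rbuky bblo vwchz ivr
Hunk 2: at line 6 remove [zsy,sditf] add [uxnk,yjz,gqut] -> 16 lines: qtw tffqa hoz onot mtn yfwy uxnk yjz gqut jgeo gktt otu rbuky bblo vwchz ivr
Hunk 3: at line 1 remove [hoz,onot] add [daysm,jfk] -> 16 lines: qtw tffqa daysm jfk mtn yfwy uxnk yjz gqut jgeo gktt otu rbuky bblo vwchz ivr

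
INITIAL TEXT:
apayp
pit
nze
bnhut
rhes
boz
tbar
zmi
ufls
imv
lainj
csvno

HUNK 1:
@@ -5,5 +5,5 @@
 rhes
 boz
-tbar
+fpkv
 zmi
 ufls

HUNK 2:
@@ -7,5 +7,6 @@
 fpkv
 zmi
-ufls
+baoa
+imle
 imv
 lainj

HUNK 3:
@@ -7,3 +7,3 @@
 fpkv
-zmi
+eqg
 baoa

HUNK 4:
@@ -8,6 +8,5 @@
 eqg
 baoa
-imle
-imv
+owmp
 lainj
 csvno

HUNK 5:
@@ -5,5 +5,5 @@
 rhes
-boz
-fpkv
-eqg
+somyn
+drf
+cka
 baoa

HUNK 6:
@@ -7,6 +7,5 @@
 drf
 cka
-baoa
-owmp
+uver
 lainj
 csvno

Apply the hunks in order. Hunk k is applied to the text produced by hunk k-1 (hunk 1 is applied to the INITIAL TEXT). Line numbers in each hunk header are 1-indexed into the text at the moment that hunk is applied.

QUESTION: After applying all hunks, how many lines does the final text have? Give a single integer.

Hunk 1: at line 5 remove [tbar] add [fpkv] -> 12 lines: apayp pit nze bnhut rhes boz fpkv zmi ufls imv lainj csvno
Hunk 2: at line 7 remove [ufls] add [baoa,imle] -> 13 lines: apayp pit nze bnhut rhes boz fpkv zmi baoa imle imv lainj csvno
Hunk 3: at line 7 remove [zmi] add [eqg] -> 13 lines: apayp pit nze bnhut rhes boz fpkv eqg baoa imle imv lainj csvno
Hunk 4: at line 8 remove [imle,imv] add [owmp] -> 12 lines: apayp pit nze bnhut rhes boz fpkv eqg baoa owmp lainj csvno
Hunk 5: at line 5 remove [boz,fpkv,eqg] add [somyn,drf,cka] -> 12 lines: apayp pit nze bnhut rhes somyn drf cka baoa owmp lainj csvno
Hunk 6: at line 7 remove [baoa,owmp] add [uver] -> 11 lines: apayp pit nze bnhut rhes somyn drf cka uver lainj csvno
Final line count: 11

Answer: 11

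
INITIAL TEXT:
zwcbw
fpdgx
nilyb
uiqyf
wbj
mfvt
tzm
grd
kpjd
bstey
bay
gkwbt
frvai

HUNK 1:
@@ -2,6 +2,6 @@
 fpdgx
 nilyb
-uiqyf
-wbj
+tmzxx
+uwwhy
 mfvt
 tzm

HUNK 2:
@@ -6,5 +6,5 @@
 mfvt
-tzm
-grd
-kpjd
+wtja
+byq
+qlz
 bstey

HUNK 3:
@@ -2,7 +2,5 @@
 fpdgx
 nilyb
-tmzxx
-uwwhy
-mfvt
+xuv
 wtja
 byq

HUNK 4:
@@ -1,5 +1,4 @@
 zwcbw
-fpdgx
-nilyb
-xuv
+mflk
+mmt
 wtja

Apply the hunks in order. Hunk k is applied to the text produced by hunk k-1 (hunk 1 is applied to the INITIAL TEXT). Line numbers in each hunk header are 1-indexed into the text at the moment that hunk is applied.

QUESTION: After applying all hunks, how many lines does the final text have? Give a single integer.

Hunk 1: at line 2 remove [uiqyf,wbj] add [tmzxx,uwwhy] -> 13 lines: zwcbw fpdgx nilyb tmzxx uwwhy mfvt tzm grd kpjd bstey bay gkwbt frvai
Hunk 2: at line 6 remove [tzm,grd,kpjd] add [wtja,byq,qlz] -> 13 lines: zwcbw fpdgx nilyb tmzxx uwwhy mfvt wtja byq qlz bstey bay gkwbt frvai
Hunk 3: at line 2 remove [tmzxx,uwwhy,mfvt] add [xuv] -> 11 lines: zwcbw fpdgx nilyb xuv wtja byq qlz bstey bay gkwbt frvai
Hunk 4: at line 1 remove [fpdgx,nilyb,xuv] add [mflk,mmt] -> 10 lines: zwcbw mflk mmt wtja byq qlz bstey bay gkwbt frvai
Final line count: 10

Answer: 10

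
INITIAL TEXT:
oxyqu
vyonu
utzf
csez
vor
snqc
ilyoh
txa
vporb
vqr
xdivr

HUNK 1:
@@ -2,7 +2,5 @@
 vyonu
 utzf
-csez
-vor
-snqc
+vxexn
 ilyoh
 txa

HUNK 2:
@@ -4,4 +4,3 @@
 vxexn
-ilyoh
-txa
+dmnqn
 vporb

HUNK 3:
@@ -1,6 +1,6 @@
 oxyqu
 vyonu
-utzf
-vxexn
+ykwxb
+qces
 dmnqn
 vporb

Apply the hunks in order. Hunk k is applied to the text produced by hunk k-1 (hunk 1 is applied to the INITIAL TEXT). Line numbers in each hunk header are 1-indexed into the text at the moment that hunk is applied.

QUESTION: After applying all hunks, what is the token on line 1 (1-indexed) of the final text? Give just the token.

Answer: oxyqu

Derivation:
Hunk 1: at line 2 remove [csez,vor,snqc] add [vxexn] -> 9 lines: oxyqu vyonu utzf vxexn ilyoh txa vporb vqr xdivr
Hunk 2: at line 4 remove [ilyoh,txa] add [dmnqn] -> 8 lines: oxyqu vyonu utzf vxexn dmnqn vporb vqr xdivr
Hunk 3: at line 1 remove [utzf,vxexn] add [ykwxb,qces] -> 8 lines: oxyqu vyonu ykwxb qces dmnqn vporb vqr xdivr
Final line 1: oxyqu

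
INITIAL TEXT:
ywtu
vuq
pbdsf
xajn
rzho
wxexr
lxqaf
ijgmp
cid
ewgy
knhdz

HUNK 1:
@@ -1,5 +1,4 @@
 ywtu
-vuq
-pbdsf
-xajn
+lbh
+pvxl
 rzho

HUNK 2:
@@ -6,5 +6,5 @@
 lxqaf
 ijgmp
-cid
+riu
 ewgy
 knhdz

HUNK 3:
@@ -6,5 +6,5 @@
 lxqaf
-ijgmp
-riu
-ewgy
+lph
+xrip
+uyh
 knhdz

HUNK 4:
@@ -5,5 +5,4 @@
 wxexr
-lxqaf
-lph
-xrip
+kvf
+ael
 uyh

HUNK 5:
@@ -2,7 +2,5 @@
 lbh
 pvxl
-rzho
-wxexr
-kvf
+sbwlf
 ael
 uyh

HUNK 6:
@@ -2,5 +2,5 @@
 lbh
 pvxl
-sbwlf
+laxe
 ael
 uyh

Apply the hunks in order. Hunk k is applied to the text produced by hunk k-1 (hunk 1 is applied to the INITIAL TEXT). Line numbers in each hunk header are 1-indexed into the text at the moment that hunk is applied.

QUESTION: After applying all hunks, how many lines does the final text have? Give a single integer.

Hunk 1: at line 1 remove [vuq,pbdsf,xajn] add [lbh,pvxl] -> 10 lines: ywtu lbh pvxl rzho wxexr lxqaf ijgmp cid ewgy knhdz
Hunk 2: at line 6 remove [cid] add [riu] -> 10 lines: ywtu lbh pvxl rzho wxexr lxqaf ijgmp riu ewgy knhdz
Hunk 3: at line 6 remove [ijgmp,riu,ewgy] add [lph,xrip,uyh] -> 10 lines: ywtu lbh pvxl rzho wxexr lxqaf lph xrip uyh knhdz
Hunk 4: at line 5 remove [lxqaf,lph,xrip] add [kvf,ael] -> 9 lines: ywtu lbh pvxl rzho wxexr kvf ael uyh knhdz
Hunk 5: at line 2 remove [rzho,wxexr,kvf] add [sbwlf] -> 7 lines: ywtu lbh pvxl sbwlf ael uyh knhdz
Hunk 6: at line 2 remove [sbwlf] add [laxe] -> 7 lines: ywtu lbh pvxl laxe ael uyh knhdz
Final line count: 7

Answer: 7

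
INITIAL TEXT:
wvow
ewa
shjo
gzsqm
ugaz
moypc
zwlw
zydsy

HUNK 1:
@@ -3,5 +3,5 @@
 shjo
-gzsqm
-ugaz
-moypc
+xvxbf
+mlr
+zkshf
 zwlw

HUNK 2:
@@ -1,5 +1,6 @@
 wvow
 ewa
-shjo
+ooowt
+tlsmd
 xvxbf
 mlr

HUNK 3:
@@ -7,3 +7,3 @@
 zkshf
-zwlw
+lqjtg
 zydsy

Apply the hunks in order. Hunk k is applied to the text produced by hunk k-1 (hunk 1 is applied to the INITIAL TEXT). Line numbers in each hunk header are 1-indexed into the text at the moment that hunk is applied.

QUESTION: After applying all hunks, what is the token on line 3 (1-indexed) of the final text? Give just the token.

Answer: ooowt

Derivation:
Hunk 1: at line 3 remove [gzsqm,ugaz,moypc] add [xvxbf,mlr,zkshf] -> 8 lines: wvow ewa shjo xvxbf mlr zkshf zwlw zydsy
Hunk 2: at line 1 remove [shjo] add [ooowt,tlsmd] -> 9 lines: wvow ewa ooowt tlsmd xvxbf mlr zkshf zwlw zydsy
Hunk 3: at line 7 remove [zwlw] add [lqjtg] -> 9 lines: wvow ewa ooowt tlsmd xvxbf mlr zkshf lqjtg zydsy
Final line 3: ooowt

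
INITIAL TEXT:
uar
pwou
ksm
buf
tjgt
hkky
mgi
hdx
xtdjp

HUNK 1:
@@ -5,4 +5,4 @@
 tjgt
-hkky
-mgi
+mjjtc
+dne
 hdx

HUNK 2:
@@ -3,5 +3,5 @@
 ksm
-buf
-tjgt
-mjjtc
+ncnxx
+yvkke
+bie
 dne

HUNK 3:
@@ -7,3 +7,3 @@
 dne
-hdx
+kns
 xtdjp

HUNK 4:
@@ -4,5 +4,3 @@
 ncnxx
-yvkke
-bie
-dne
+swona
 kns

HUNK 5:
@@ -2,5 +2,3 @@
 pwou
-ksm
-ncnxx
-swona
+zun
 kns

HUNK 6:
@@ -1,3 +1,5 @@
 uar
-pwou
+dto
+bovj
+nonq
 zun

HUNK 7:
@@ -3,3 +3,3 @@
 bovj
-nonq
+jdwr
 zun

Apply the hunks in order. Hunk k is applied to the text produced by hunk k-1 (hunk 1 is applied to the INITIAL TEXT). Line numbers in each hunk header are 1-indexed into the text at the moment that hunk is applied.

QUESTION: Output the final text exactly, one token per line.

Answer: uar
dto
bovj
jdwr
zun
kns
xtdjp

Derivation:
Hunk 1: at line 5 remove [hkky,mgi] add [mjjtc,dne] -> 9 lines: uar pwou ksm buf tjgt mjjtc dne hdx xtdjp
Hunk 2: at line 3 remove [buf,tjgt,mjjtc] add [ncnxx,yvkke,bie] -> 9 lines: uar pwou ksm ncnxx yvkke bie dne hdx xtdjp
Hunk 3: at line 7 remove [hdx] add [kns] -> 9 lines: uar pwou ksm ncnxx yvkke bie dne kns xtdjp
Hunk 4: at line 4 remove [yvkke,bie,dne] add [swona] -> 7 lines: uar pwou ksm ncnxx swona kns xtdjp
Hunk 5: at line 2 remove [ksm,ncnxx,swona] add [zun] -> 5 lines: uar pwou zun kns xtdjp
Hunk 6: at line 1 remove [pwou] add [dto,bovj,nonq] -> 7 lines: uar dto bovj nonq zun kns xtdjp
Hunk 7: at line 3 remove [nonq] add [jdwr] -> 7 lines: uar dto bovj jdwr zun kns xtdjp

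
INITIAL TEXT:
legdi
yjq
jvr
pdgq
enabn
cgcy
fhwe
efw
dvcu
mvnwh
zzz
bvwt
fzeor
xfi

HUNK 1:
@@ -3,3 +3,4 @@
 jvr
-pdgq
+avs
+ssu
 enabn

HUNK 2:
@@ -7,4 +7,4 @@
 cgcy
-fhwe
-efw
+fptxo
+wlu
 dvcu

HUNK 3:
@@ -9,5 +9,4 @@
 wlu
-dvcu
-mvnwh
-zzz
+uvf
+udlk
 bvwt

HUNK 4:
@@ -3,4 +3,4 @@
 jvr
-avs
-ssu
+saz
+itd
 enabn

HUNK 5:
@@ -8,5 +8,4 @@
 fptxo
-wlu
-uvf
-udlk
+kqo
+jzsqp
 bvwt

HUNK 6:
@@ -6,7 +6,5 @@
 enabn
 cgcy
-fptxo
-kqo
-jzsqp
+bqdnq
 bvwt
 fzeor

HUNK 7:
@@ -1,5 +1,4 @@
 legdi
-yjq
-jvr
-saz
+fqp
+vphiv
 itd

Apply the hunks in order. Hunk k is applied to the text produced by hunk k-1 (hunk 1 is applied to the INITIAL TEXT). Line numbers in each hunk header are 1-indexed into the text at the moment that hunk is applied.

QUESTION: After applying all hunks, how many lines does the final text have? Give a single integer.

Answer: 10

Derivation:
Hunk 1: at line 3 remove [pdgq] add [avs,ssu] -> 15 lines: legdi yjq jvr avs ssu enabn cgcy fhwe efw dvcu mvnwh zzz bvwt fzeor xfi
Hunk 2: at line 7 remove [fhwe,efw] add [fptxo,wlu] -> 15 lines: legdi yjq jvr avs ssu enabn cgcy fptxo wlu dvcu mvnwh zzz bvwt fzeor xfi
Hunk 3: at line 9 remove [dvcu,mvnwh,zzz] add [uvf,udlk] -> 14 lines: legdi yjq jvr avs ssu enabn cgcy fptxo wlu uvf udlk bvwt fzeor xfi
Hunk 4: at line 3 remove [avs,ssu] add [saz,itd] -> 14 lines: legdi yjq jvr saz itd enabn cgcy fptxo wlu uvf udlk bvwt fzeor xfi
Hunk 5: at line 8 remove [wlu,uvf,udlk] add [kqo,jzsqp] -> 13 lines: legdi yjq jvr saz itd enabn cgcy fptxo kqo jzsqp bvwt fzeor xfi
Hunk 6: at line 6 remove [fptxo,kqo,jzsqp] add [bqdnq] -> 11 lines: legdi yjq jvr saz itd enabn cgcy bqdnq bvwt fzeor xfi
Hunk 7: at line 1 remove [yjq,jvr,saz] add [fqp,vphiv] -> 10 lines: legdi fqp vphiv itd enabn cgcy bqdnq bvwt fzeor xfi
Final line count: 10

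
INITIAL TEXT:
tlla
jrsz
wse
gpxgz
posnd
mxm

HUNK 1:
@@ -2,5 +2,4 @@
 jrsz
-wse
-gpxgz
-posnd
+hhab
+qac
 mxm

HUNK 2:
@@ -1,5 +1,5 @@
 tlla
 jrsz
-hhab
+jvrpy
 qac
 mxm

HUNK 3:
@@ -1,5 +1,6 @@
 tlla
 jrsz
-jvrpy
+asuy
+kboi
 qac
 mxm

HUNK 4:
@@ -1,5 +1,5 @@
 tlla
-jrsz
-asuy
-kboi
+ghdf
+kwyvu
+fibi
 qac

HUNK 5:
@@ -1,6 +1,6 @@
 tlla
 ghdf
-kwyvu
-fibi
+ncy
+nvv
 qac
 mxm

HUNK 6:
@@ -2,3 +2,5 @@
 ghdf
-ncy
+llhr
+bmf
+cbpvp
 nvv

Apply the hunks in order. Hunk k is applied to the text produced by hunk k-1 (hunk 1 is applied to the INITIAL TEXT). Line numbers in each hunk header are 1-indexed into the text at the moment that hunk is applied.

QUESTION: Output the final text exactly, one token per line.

Answer: tlla
ghdf
llhr
bmf
cbpvp
nvv
qac
mxm

Derivation:
Hunk 1: at line 2 remove [wse,gpxgz,posnd] add [hhab,qac] -> 5 lines: tlla jrsz hhab qac mxm
Hunk 2: at line 1 remove [hhab] add [jvrpy] -> 5 lines: tlla jrsz jvrpy qac mxm
Hunk 3: at line 1 remove [jvrpy] add [asuy,kboi] -> 6 lines: tlla jrsz asuy kboi qac mxm
Hunk 4: at line 1 remove [jrsz,asuy,kboi] add [ghdf,kwyvu,fibi] -> 6 lines: tlla ghdf kwyvu fibi qac mxm
Hunk 5: at line 1 remove [kwyvu,fibi] add [ncy,nvv] -> 6 lines: tlla ghdf ncy nvv qac mxm
Hunk 6: at line 2 remove [ncy] add [llhr,bmf,cbpvp] -> 8 lines: tlla ghdf llhr bmf cbpvp nvv qac mxm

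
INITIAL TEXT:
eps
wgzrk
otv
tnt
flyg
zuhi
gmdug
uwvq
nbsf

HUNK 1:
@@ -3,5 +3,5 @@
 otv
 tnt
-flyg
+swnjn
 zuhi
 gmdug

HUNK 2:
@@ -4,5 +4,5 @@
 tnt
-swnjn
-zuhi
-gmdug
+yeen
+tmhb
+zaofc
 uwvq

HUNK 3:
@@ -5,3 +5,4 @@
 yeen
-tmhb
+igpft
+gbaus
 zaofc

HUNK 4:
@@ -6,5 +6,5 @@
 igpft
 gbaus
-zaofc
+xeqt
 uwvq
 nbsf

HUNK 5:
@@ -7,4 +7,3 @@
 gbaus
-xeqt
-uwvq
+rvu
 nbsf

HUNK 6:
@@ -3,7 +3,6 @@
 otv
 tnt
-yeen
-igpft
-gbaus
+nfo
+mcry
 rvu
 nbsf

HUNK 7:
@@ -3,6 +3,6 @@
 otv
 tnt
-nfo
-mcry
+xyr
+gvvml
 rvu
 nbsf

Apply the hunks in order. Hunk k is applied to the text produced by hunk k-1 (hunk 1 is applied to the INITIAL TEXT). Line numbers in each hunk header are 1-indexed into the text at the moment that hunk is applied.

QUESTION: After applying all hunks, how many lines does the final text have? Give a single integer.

Answer: 8

Derivation:
Hunk 1: at line 3 remove [flyg] add [swnjn] -> 9 lines: eps wgzrk otv tnt swnjn zuhi gmdug uwvq nbsf
Hunk 2: at line 4 remove [swnjn,zuhi,gmdug] add [yeen,tmhb,zaofc] -> 9 lines: eps wgzrk otv tnt yeen tmhb zaofc uwvq nbsf
Hunk 3: at line 5 remove [tmhb] add [igpft,gbaus] -> 10 lines: eps wgzrk otv tnt yeen igpft gbaus zaofc uwvq nbsf
Hunk 4: at line 6 remove [zaofc] add [xeqt] -> 10 lines: eps wgzrk otv tnt yeen igpft gbaus xeqt uwvq nbsf
Hunk 5: at line 7 remove [xeqt,uwvq] add [rvu] -> 9 lines: eps wgzrk otv tnt yeen igpft gbaus rvu nbsf
Hunk 6: at line 3 remove [yeen,igpft,gbaus] add [nfo,mcry] -> 8 lines: eps wgzrk otv tnt nfo mcry rvu nbsf
Hunk 7: at line 3 remove [nfo,mcry] add [xyr,gvvml] -> 8 lines: eps wgzrk otv tnt xyr gvvml rvu nbsf
Final line count: 8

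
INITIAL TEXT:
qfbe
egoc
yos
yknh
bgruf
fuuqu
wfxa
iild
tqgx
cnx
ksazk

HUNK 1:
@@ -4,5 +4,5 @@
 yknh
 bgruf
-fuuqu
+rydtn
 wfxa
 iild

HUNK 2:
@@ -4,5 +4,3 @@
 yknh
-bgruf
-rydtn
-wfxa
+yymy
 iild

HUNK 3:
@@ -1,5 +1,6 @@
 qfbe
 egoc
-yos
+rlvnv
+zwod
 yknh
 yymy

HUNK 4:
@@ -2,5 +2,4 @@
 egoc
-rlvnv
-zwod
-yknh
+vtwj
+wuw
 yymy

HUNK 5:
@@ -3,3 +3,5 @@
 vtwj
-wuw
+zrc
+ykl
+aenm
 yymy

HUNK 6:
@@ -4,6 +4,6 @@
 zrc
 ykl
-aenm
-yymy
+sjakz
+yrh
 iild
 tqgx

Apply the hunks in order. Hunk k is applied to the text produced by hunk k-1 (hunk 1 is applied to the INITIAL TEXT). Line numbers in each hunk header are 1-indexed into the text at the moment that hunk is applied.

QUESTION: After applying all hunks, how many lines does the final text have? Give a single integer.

Hunk 1: at line 4 remove [fuuqu] add [rydtn] -> 11 lines: qfbe egoc yos yknh bgruf rydtn wfxa iild tqgx cnx ksazk
Hunk 2: at line 4 remove [bgruf,rydtn,wfxa] add [yymy] -> 9 lines: qfbe egoc yos yknh yymy iild tqgx cnx ksazk
Hunk 3: at line 1 remove [yos] add [rlvnv,zwod] -> 10 lines: qfbe egoc rlvnv zwod yknh yymy iild tqgx cnx ksazk
Hunk 4: at line 2 remove [rlvnv,zwod,yknh] add [vtwj,wuw] -> 9 lines: qfbe egoc vtwj wuw yymy iild tqgx cnx ksazk
Hunk 5: at line 3 remove [wuw] add [zrc,ykl,aenm] -> 11 lines: qfbe egoc vtwj zrc ykl aenm yymy iild tqgx cnx ksazk
Hunk 6: at line 4 remove [aenm,yymy] add [sjakz,yrh] -> 11 lines: qfbe egoc vtwj zrc ykl sjakz yrh iild tqgx cnx ksazk
Final line count: 11

Answer: 11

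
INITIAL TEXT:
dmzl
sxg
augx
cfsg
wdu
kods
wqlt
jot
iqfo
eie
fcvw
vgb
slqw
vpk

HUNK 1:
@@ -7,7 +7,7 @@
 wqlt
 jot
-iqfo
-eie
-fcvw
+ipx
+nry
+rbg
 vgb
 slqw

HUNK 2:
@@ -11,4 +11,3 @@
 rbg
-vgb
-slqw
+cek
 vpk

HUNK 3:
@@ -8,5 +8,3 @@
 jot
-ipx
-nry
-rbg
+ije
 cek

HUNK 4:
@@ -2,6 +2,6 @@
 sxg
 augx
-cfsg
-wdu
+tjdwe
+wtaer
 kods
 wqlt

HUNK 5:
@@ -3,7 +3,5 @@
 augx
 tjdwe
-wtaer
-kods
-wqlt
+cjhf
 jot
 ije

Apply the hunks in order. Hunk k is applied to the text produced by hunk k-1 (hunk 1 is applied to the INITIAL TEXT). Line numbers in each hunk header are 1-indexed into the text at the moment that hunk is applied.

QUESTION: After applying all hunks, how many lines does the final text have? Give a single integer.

Hunk 1: at line 7 remove [iqfo,eie,fcvw] add [ipx,nry,rbg] -> 14 lines: dmzl sxg augx cfsg wdu kods wqlt jot ipx nry rbg vgb slqw vpk
Hunk 2: at line 11 remove [vgb,slqw] add [cek] -> 13 lines: dmzl sxg augx cfsg wdu kods wqlt jot ipx nry rbg cek vpk
Hunk 3: at line 8 remove [ipx,nry,rbg] add [ije] -> 11 lines: dmzl sxg augx cfsg wdu kods wqlt jot ije cek vpk
Hunk 4: at line 2 remove [cfsg,wdu] add [tjdwe,wtaer] -> 11 lines: dmzl sxg augx tjdwe wtaer kods wqlt jot ije cek vpk
Hunk 5: at line 3 remove [wtaer,kods,wqlt] add [cjhf] -> 9 lines: dmzl sxg augx tjdwe cjhf jot ije cek vpk
Final line count: 9

Answer: 9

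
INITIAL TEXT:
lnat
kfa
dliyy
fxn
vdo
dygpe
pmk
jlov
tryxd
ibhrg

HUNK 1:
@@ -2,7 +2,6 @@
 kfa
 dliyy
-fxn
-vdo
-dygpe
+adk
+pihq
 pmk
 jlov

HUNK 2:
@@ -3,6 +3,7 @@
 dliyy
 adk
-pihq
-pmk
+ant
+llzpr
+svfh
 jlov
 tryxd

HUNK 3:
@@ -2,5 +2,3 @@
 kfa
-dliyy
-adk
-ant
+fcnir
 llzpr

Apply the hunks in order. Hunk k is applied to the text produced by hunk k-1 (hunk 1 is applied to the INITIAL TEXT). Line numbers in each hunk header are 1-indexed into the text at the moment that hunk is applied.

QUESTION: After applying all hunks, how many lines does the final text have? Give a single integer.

Answer: 8

Derivation:
Hunk 1: at line 2 remove [fxn,vdo,dygpe] add [adk,pihq] -> 9 lines: lnat kfa dliyy adk pihq pmk jlov tryxd ibhrg
Hunk 2: at line 3 remove [pihq,pmk] add [ant,llzpr,svfh] -> 10 lines: lnat kfa dliyy adk ant llzpr svfh jlov tryxd ibhrg
Hunk 3: at line 2 remove [dliyy,adk,ant] add [fcnir] -> 8 lines: lnat kfa fcnir llzpr svfh jlov tryxd ibhrg
Final line count: 8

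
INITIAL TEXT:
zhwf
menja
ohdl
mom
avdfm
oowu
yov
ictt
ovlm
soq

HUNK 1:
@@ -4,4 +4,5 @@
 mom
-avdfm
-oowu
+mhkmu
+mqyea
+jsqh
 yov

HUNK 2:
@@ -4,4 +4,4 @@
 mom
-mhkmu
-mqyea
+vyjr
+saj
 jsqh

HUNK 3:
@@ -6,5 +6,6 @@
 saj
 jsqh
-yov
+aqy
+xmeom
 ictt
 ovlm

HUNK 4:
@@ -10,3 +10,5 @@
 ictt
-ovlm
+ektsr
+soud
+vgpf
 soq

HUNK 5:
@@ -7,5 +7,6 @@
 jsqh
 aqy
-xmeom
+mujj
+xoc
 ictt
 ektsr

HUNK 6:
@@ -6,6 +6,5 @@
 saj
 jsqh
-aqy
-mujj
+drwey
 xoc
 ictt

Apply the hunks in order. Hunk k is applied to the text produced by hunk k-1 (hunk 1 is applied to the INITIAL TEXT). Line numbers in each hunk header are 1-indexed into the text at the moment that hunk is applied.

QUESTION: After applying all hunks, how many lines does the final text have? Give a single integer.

Hunk 1: at line 4 remove [avdfm,oowu] add [mhkmu,mqyea,jsqh] -> 11 lines: zhwf menja ohdl mom mhkmu mqyea jsqh yov ictt ovlm soq
Hunk 2: at line 4 remove [mhkmu,mqyea] add [vyjr,saj] -> 11 lines: zhwf menja ohdl mom vyjr saj jsqh yov ictt ovlm soq
Hunk 3: at line 6 remove [yov] add [aqy,xmeom] -> 12 lines: zhwf menja ohdl mom vyjr saj jsqh aqy xmeom ictt ovlm soq
Hunk 4: at line 10 remove [ovlm] add [ektsr,soud,vgpf] -> 14 lines: zhwf menja ohdl mom vyjr saj jsqh aqy xmeom ictt ektsr soud vgpf soq
Hunk 5: at line 7 remove [xmeom] add [mujj,xoc] -> 15 lines: zhwf menja ohdl mom vyjr saj jsqh aqy mujj xoc ictt ektsr soud vgpf soq
Hunk 6: at line 6 remove [aqy,mujj] add [drwey] -> 14 lines: zhwf menja ohdl mom vyjr saj jsqh drwey xoc ictt ektsr soud vgpf soq
Final line count: 14

Answer: 14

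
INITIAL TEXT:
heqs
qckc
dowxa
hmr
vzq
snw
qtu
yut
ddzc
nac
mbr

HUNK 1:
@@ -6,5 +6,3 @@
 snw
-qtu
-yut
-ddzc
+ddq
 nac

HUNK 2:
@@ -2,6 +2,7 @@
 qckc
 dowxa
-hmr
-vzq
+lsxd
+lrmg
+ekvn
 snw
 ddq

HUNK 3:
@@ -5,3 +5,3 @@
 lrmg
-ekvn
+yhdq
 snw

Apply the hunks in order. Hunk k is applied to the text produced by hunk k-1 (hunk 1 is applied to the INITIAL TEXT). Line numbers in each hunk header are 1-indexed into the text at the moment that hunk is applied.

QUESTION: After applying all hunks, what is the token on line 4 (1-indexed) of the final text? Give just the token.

Answer: lsxd

Derivation:
Hunk 1: at line 6 remove [qtu,yut,ddzc] add [ddq] -> 9 lines: heqs qckc dowxa hmr vzq snw ddq nac mbr
Hunk 2: at line 2 remove [hmr,vzq] add [lsxd,lrmg,ekvn] -> 10 lines: heqs qckc dowxa lsxd lrmg ekvn snw ddq nac mbr
Hunk 3: at line 5 remove [ekvn] add [yhdq] -> 10 lines: heqs qckc dowxa lsxd lrmg yhdq snw ddq nac mbr
Final line 4: lsxd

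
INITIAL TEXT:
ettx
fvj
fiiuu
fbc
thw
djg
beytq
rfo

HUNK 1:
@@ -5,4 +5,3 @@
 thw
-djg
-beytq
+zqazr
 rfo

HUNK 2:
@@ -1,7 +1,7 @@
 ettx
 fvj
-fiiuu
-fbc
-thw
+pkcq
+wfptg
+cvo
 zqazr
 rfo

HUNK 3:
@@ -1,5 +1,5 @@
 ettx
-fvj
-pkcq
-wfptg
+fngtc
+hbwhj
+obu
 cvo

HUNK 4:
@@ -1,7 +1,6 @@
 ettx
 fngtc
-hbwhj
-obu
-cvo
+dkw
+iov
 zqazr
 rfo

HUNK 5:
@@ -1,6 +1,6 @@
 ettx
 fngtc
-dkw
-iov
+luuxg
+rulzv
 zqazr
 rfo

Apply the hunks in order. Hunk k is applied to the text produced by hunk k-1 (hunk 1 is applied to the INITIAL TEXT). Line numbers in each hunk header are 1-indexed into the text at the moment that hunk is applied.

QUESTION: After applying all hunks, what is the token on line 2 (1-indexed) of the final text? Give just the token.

Hunk 1: at line 5 remove [djg,beytq] add [zqazr] -> 7 lines: ettx fvj fiiuu fbc thw zqazr rfo
Hunk 2: at line 1 remove [fiiuu,fbc,thw] add [pkcq,wfptg,cvo] -> 7 lines: ettx fvj pkcq wfptg cvo zqazr rfo
Hunk 3: at line 1 remove [fvj,pkcq,wfptg] add [fngtc,hbwhj,obu] -> 7 lines: ettx fngtc hbwhj obu cvo zqazr rfo
Hunk 4: at line 1 remove [hbwhj,obu,cvo] add [dkw,iov] -> 6 lines: ettx fngtc dkw iov zqazr rfo
Hunk 5: at line 1 remove [dkw,iov] add [luuxg,rulzv] -> 6 lines: ettx fngtc luuxg rulzv zqazr rfo
Final line 2: fngtc

Answer: fngtc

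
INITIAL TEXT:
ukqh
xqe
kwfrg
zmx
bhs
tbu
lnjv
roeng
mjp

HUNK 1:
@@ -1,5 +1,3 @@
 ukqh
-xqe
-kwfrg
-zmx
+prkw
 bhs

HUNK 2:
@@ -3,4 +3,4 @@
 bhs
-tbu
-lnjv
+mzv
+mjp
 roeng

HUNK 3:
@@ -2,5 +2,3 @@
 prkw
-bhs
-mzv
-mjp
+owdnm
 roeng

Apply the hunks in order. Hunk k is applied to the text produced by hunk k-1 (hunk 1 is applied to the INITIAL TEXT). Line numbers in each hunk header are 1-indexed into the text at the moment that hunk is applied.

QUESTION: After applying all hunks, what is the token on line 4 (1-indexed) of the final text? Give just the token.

Answer: roeng

Derivation:
Hunk 1: at line 1 remove [xqe,kwfrg,zmx] add [prkw] -> 7 lines: ukqh prkw bhs tbu lnjv roeng mjp
Hunk 2: at line 3 remove [tbu,lnjv] add [mzv,mjp] -> 7 lines: ukqh prkw bhs mzv mjp roeng mjp
Hunk 3: at line 2 remove [bhs,mzv,mjp] add [owdnm] -> 5 lines: ukqh prkw owdnm roeng mjp
Final line 4: roeng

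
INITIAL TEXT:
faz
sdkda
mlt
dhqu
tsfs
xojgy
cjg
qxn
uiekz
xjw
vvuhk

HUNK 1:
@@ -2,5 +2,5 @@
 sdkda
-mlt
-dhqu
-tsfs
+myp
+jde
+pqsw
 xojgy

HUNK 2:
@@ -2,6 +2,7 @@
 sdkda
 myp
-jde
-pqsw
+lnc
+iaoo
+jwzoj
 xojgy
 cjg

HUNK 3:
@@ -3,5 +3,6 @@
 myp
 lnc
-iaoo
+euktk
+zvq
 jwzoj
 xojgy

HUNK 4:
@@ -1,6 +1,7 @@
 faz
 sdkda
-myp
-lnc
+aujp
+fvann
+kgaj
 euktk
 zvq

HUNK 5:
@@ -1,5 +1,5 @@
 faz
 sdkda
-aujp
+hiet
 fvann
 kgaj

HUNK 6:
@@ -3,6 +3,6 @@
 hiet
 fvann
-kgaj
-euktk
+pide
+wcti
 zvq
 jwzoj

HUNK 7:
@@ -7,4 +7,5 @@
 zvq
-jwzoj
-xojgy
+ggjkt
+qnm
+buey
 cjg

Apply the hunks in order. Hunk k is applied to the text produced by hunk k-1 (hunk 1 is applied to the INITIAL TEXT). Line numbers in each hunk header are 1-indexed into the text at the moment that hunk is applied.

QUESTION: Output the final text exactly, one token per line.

Hunk 1: at line 2 remove [mlt,dhqu,tsfs] add [myp,jde,pqsw] -> 11 lines: faz sdkda myp jde pqsw xojgy cjg qxn uiekz xjw vvuhk
Hunk 2: at line 2 remove [jde,pqsw] add [lnc,iaoo,jwzoj] -> 12 lines: faz sdkda myp lnc iaoo jwzoj xojgy cjg qxn uiekz xjw vvuhk
Hunk 3: at line 3 remove [iaoo] add [euktk,zvq] -> 13 lines: faz sdkda myp lnc euktk zvq jwzoj xojgy cjg qxn uiekz xjw vvuhk
Hunk 4: at line 1 remove [myp,lnc] add [aujp,fvann,kgaj] -> 14 lines: faz sdkda aujp fvann kgaj euktk zvq jwzoj xojgy cjg qxn uiekz xjw vvuhk
Hunk 5: at line 1 remove [aujp] add [hiet] -> 14 lines: faz sdkda hiet fvann kgaj euktk zvq jwzoj xojgy cjg qxn uiekz xjw vvuhk
Hunk 6: at line 3 remove [kgaj,euktk] add [pide,wcti] -> 14 lines: faz sdkda hiet fvann pide wcti zvq jwzoj xojgy cjg qxn uiekz xjw vvuhk
Hunk 7: at line 7 remove [jwzoj,xojgy] add [ggjkt,qnm,buey] -> 15 lines: faz sdkda hiet fvann pide wcti zvq ggjkt qnm buey cjg qxn uiekz xjw vvuhk

Answer: faz
sdkda
hiet
fvann
pide
wcti
zvq
ggjkt
qnm
buey
cjg
qxn
uiekz
xjw
vvuhk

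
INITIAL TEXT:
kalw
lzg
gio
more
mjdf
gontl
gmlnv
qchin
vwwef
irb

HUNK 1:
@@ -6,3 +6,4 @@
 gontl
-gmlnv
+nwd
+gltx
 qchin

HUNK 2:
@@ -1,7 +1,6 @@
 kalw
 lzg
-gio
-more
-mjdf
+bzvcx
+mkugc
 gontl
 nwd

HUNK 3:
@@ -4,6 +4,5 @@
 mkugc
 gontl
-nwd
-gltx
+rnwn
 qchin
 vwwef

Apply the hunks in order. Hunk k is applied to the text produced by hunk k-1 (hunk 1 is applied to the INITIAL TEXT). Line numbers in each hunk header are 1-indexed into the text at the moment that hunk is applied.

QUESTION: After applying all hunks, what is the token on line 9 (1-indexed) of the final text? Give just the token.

Hunk 1: at line 6 remove [gmlnv] add [nwd,gltx] -> 11 lines: kalw lzg gio more mjdf gontl nwd gltx qchin vwwef irb
Hunk 2: at line 1 remove [gio,more,mjdf] add [bzvcx,mkugc] -> 10 lines: kalw lzg bzvcx mkugc gontl nwd gltx qchin vwwef irb
Hunk 3: at line 4 remove [nwd,gltx] add [rnwn] -> 9 lines: kalw lzg bzvcx mkugc gontl rnwn qchin vwwef irb
Final line 9: irb

Answer: irb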